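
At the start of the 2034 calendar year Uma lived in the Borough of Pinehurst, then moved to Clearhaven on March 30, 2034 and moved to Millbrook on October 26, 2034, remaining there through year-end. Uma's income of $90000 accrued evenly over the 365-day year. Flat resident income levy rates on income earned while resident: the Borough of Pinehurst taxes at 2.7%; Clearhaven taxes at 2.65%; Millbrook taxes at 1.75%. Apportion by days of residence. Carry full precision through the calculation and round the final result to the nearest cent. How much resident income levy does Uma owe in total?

The Borough of Pinehurst, January 1 – March 29, 2034: 88 days → $90000 × 2.7% × 88/365 = $585.8630
Clearhaven, March 30 – October 25, 2034: 210 days → $90000 × 2.65% × 210/365 = $1372.1918
Millbrook, October 26 – December 31, 2034: 67 days → $90000 × 1.75% × 67/365 = $289.1096
Total = $2247.1644

$2247.16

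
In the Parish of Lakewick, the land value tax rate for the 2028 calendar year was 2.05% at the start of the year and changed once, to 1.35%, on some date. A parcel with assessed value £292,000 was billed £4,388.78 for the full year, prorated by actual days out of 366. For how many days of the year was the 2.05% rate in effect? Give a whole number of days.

80 days

Let d = days at the first rate; then 366 − d days at the second rate.
£292,000 × [2.05%·d + 1.35%·(366−d)] / 366 = £4,388.78
Solving gives d = 80, so the new rate took effect on 21 March 2028.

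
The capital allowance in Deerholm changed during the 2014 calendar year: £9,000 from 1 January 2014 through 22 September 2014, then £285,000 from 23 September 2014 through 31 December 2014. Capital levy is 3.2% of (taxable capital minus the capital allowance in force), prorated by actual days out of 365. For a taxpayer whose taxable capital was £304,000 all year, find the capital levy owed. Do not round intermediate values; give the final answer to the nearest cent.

£7,020.27

1 January – 22 September 2014: 265 days, exemption £9,000 → (£304,000 − £9,000) × 3.2% × 265/365 = £6,853.6986
23 September – 31 December 2014: 100 days, exemption £285,000 → (£304,000 − £285,000) × 3.2% × 100/365 = £166.5753
Total = £7,020.2740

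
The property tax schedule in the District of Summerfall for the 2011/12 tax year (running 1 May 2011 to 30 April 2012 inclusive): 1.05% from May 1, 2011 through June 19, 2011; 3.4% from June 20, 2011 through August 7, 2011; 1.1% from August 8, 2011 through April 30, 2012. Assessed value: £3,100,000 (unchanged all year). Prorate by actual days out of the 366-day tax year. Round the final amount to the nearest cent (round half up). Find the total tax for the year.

May 1 – June 19, 2011: 50 days at 1.05% → £3,100,000 × 1.05% × 50/366 = £4,446.7213
June 20 – August 7, 2011: 49 days at 3.4% → £3,100,000 × 3.4% × 49/366 = £14,110.9290
August 8, 2011 – April 30, 2012: 267 days at 1.1% → £3,100,000 × 1.1% × 267/366 = £24,876.2295
Total = £43,433.8798

£43,433.88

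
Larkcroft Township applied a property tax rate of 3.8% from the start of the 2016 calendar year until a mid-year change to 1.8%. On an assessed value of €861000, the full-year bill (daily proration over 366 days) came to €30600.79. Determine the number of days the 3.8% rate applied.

Let d = days at the first rate; then 366 − d days at the second rate.
€861000 × [3.8%·d + 1.8%·(366−d)] / 366 = €30600.79
Solving gives d = 321, so the new rate took effect on 17 Nov 2016.

321 days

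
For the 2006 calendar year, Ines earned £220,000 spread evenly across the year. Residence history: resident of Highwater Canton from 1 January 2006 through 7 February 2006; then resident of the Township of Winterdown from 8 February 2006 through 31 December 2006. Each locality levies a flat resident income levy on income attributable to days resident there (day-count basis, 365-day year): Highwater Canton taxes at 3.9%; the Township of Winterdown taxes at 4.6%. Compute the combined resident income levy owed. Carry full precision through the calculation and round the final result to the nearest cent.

Highwater Canton, 1 January – 7 February 2006: 38 days → £220,000 × 3.9% × 38/365 = £893.2603
The Township of Winterdown, 8 February – 31 December 2006: 327 days → £220,000 × 4.6% × 327/365 = £9,066.4110
Total = £9,959.6712

£9,959.67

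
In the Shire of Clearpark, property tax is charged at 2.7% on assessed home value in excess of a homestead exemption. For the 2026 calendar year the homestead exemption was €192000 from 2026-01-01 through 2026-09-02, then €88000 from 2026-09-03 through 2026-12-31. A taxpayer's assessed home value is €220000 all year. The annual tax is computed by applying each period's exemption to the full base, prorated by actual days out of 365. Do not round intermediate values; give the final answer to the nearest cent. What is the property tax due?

€1679.18

2026-01-01 to 2026-09-02: 245 days, exemption €192000 → (€220000 − €192000) × 2.7% × 245/365 = €507.4521
2026-09-03 to 2026-12-31: 120 days, exemption €88000 → (€220000 − €88000) × 2.7% × 120/365 = €1171.7260
Total = €1679.1781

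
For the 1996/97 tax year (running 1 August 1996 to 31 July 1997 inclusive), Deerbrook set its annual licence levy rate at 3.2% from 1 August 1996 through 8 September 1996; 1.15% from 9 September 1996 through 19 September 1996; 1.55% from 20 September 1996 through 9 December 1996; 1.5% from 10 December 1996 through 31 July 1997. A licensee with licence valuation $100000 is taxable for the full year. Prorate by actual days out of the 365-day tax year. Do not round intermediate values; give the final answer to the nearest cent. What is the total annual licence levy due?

$1682.19

1 August – 8 September 1996: 39 days at 3.2% → $100000 × 3.2% × 39/365 = $341.9178
9 September – 19 September 1996: 11 days at 1.15% → $100000 × 1.15% × 11/365 = $34.6575
20 September – 9 December 1996: 81 days at 1.55% → $100000 × 1.55% × 81/365 = $343.9726
10 December 1996 – 31 July 1997: 234 days at 1.5% → $100000 × 1.5% × 234/365 = $961.6438
Total = $1682.1918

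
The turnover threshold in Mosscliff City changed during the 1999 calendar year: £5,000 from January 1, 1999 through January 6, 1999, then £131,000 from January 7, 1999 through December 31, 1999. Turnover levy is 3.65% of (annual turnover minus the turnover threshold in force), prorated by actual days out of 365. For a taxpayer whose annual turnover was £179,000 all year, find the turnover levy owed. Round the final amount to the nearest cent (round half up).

£1,827.60

January 1 – January 6, 1999: 6 days, exemption £5,000 → (£179,000 − £5,000) × 3.65% × 6/365 = £104.4000
January 7 – December 31, 1999: 359 days, exemption £131,000 → (£179,000 − £131,000) × 3.65% × 359/365 = £1,723.2000
Total = £1,827.6000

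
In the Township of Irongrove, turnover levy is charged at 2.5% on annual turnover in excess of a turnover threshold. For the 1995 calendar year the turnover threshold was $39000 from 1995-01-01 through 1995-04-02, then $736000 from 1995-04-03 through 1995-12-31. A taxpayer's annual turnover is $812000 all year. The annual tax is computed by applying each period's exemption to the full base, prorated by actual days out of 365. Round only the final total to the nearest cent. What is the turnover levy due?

$6292.05

1995-01-01 to 1995-04-02: 92 days, exemption $39000 → ($812000 − $39000) × 2.5% × 92/365 = $4870.9589
1995-04-03 to 1995-12-31: 273 days, exemption $736000 → ($812000 − $736000) × 2.5% × 273/365 = $1421.0959
Total = $6292.0548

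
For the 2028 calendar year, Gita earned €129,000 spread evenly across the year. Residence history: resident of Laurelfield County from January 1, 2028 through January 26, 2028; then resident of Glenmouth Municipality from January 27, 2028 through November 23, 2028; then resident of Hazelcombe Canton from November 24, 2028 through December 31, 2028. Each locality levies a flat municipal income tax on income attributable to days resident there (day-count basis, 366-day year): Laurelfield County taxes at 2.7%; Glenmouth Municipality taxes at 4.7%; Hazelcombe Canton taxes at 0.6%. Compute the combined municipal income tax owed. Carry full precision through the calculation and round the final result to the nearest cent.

€5,330.59

Laurelfield County, January 1 – January 26, 2028: 26 days → €129,000 × 2.7% × 26/366 = €247.4262
Glenmouth Municipality, January 27 – November 23, 2028: 302 days → €129,000 × 4.7% × 302/366 = €5,002.8033
Hazelcombe Canton, November 24 – December 31, 2028: 38 days → €129,000 × 0.6% × 38/366 = €80.3607
Total = €5,330.5902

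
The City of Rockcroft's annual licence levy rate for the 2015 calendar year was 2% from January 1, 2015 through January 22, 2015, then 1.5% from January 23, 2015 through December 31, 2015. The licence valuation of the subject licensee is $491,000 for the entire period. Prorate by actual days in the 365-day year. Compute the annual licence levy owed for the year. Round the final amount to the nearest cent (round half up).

$7,512.97

January 1 – January 22, 2015: 22 days at 2% → $491,000 × 2% × 22/365 = $591.8904
January 23 – December 31, 2015: 343 days at 1.5% → $491,000 × 1.5% × 343/365 = $6,921.0822
Total = $7,512.9726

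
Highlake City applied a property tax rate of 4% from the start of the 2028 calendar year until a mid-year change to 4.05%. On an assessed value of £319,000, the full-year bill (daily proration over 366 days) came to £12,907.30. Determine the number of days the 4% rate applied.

Let d = days at the first rate; then 366 − d days at the second rate.
£319,000 × [4%·d + 4.05%·(366−d)] / 366 = £12,907.30
Solving gives d = 28, so the new rate took effect on 29 January 2028.

28 days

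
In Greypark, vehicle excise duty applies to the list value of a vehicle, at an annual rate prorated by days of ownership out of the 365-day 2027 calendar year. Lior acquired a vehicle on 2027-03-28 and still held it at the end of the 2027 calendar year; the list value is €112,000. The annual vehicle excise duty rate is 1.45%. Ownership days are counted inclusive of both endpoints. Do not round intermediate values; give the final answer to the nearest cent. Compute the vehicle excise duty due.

Days held (2027-03-28 to 2027-12-31): 279 out of 365
Tax = €112,000 × 1.45% × 279/365 = €1,241.3589

€1,241.36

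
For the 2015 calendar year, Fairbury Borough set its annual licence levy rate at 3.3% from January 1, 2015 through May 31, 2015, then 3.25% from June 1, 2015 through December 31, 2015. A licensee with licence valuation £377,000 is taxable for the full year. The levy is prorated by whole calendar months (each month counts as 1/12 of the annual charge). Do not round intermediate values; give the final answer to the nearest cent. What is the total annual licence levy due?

January 1 – May 31, 2015: 5 months at 3.3% → £377,000 × 3.3% × 5/12 = £5,183.7500
June 1 – December 31, 2015: 7 months at 3.25% → £377,000 × 3.25% × 7/12 = £7,147.2917
Total = £12,331.0417

£12,331.04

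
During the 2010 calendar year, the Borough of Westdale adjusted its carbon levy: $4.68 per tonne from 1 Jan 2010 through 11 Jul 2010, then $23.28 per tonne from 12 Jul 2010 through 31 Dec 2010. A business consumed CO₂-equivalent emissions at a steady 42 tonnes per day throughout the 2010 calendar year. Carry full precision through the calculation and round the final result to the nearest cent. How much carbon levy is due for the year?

1 Jan – 11 Jul 2010: 192 days × 42 tonnes/day = 8,064 tonnes at $4.68/tonne → $37,739.52
12 Jul – 31 Dec 2010: 173 days × 42 tonnes/day = 7,266 tonnes at $23.28/tonne → $169,152.48

$206,892.00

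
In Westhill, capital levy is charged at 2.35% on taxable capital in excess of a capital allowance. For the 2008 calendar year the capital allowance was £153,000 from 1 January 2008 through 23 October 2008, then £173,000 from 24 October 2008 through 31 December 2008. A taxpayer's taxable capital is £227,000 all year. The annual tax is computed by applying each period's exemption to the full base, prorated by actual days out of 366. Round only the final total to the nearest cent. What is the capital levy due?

1 January – 23 October 2008: 297 days, exemption £153,000 → (£227,000 − £153,000) × 2.35% × 297/366 = £1,411.1557
24 October – 31 December 2008: 69 days, exemption £173,000 → (£227,000 − £173,000) × 2.35% × 69/366 = £239.2377
Total = £1,650.3934

£1,650.39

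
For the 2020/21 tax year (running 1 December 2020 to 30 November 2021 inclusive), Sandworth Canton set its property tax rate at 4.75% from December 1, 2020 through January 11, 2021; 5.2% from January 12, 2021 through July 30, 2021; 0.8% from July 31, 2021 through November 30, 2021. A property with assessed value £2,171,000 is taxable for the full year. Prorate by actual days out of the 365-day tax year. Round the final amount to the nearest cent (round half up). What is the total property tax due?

£79,577.56

December 1, 2020 – January 11, 2021: 42 days at 4.75% → £2,171,000 × 4.75% × 42/365 = £11,866.1507
January 12 – July 30, 2021: 200 days at 5.2% → £2,171,000 × 5.2% × 200/365 = £61,858.6301
July 31 – November 30, 2021: 123 days at 0.8% → £2,171,000 × 0.8% × 123/365 = £5,852.7781
Total = £79,577.5589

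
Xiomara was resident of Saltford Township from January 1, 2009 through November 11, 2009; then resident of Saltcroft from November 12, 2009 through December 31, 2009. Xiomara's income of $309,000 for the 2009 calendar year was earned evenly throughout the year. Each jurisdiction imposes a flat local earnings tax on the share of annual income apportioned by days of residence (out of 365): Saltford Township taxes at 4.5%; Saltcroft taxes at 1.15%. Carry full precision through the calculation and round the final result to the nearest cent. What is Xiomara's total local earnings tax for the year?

Saltford Township, January 1 – November 11, 2009: 315 days → $309,000 × 4.5% × 315/365 = $12,000.2055
Saltcroft, November 12 – December 31, 2009: 50 days → $309,000 × 1.15% × 50/365 = $486.7808
Total = $12,486.9863

$12,486.99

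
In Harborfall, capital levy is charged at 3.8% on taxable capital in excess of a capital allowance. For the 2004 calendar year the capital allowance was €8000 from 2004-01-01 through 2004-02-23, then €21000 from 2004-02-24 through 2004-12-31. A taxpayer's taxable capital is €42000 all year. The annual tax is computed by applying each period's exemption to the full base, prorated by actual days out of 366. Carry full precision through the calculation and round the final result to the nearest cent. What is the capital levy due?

2004-01-01 to 2004-02-23: 54 days, exemption €8000 → (€42000 − €8000) × 3.8% × 54/366 = €190.6230
2004-02-24 to 2004-12-31: 312 days, exemption €21000 → (€42000 − €21000) × 3.8% × 312/366 = €680.2623
Total = €870.8852

€870.89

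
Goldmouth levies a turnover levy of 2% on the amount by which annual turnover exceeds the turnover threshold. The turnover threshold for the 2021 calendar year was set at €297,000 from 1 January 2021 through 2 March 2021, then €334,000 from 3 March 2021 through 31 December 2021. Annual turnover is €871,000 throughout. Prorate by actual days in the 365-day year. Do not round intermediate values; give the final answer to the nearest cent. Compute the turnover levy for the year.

1 January – 2 March 2021: 61 days, exemption €297,000 → (€871,000 − €297,000) × 2% × 61/365 = €1,918.5753
3 March – 31 December 2021: 304 days, exemption €334,000 → (€871,000 − €334,000) × 2% × 304/365 = €8,945.0959
Total = €10,863.6712

€10,863.67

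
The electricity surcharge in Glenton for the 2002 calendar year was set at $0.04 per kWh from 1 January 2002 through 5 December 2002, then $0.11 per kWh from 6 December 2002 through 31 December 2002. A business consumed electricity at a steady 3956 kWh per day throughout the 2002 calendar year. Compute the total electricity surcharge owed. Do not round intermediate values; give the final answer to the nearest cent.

$64957.52

1 January – 5 December 2002: 339 days × 3956 kWh/day = 1,341,084 kWh at $0.04/kWh → $53643.36
6 December – 31 December 2002: 26 days × 3956 kWh/day = 102,856 kWh at $0.11/kWh → $11314.16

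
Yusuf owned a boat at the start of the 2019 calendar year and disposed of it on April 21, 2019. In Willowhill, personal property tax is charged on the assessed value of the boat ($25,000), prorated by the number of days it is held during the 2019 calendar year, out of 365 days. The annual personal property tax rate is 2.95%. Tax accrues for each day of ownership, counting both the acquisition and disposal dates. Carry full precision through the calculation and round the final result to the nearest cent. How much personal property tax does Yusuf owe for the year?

$224.28

Days held (January 1 – April 21, 2019): 111 out of 365
Tax = $25,000 × 2.95% × 111/365 = $224.2808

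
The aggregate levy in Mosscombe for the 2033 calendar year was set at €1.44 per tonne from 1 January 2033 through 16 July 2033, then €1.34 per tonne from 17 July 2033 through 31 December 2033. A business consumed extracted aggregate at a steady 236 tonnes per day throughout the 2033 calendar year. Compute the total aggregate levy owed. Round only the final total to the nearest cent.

1 January – 16 July 2033: 197 days × 236 tonnes/day = 46,492 tonnes at €1.44/tonne → €66,948.48
17 July – 31 December 2033: 168 days × 236 tonnes/day = 39,648 tonnes at €1.34/tonne → €53,128.32

€120,076.80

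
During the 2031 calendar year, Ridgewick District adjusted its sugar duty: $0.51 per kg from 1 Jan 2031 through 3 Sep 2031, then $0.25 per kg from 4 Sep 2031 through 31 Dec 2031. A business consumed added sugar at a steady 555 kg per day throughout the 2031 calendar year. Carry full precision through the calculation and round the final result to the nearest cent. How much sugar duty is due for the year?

1 Jan – 3 Sep 2031: 246 days × 555 kg/day = 136,530 kg at $0.51/kg → $69,630.30
4 Sep – 31 Dec 2031: 119 days × 555 kg/day = 66,045 kg at $0.25/kg → $16,511.25

$86,141.55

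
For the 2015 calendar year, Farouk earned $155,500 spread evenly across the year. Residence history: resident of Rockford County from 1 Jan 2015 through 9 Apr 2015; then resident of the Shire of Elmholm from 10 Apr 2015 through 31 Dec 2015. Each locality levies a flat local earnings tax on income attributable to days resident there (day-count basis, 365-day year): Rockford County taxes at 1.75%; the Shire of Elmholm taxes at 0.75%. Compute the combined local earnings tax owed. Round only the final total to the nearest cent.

Rockford County, 1 Jan – 9 Apr 2015: 99 days → $155,500 × 1.75% × 99/365 = $738.0925
The Shire of Elmholm, 10 Apr – 31 Dec 2015: 266 days → $155,500 × 0.75% × 266/365 = $849.9247
Total = $1,588.0171

$1,588.02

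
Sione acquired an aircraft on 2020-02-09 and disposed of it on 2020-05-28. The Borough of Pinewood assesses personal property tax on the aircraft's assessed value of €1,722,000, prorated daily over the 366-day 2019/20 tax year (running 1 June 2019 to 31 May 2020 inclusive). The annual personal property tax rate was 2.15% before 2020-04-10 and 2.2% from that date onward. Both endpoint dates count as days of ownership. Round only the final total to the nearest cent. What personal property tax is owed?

€11,242.40

2020-02-09 to 2020-04-09: 61 days at 2.15% → €1,722,000 × 2.15% × 61/366 = €6,170.5000
2020-04-10 to 2020-05-28: 49 days at 2.2% → €1,722,000 × 2.2% × 49/366 = €5,071.9016
Total = €11,242.4016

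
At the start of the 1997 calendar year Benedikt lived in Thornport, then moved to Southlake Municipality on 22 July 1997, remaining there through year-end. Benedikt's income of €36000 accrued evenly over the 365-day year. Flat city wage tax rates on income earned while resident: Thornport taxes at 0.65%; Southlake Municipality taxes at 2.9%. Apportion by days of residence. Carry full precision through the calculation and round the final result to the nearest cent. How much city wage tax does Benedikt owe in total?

€595.73

Thornport, 1 January – 21 July 1997: 202 days → €36000 × 0.65% × 202/365 = €129.5014
Southlake Municipality, 22 July – 31 December 1997: 163 days → €36000 × 2.9% × 163/365 = €466.2247
Total = €595.7260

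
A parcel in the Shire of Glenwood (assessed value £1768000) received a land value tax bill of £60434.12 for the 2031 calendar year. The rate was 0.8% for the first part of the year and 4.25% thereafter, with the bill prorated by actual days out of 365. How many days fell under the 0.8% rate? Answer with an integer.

88 days

Let d = days at the first rate; then 365 − d days at the second rate.
£1768000 × [0.8%·d + 4.25%·(365−d)] / 365 = £60434.12
Solving gives d = 88, so the new rate took effect on 30 March 2031.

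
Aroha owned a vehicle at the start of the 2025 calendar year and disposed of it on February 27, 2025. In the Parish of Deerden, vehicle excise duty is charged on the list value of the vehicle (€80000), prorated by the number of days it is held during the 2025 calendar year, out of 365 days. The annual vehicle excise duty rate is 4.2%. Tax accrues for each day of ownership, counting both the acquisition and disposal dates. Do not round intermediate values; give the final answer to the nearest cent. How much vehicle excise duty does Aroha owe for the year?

Days held (January 1 – February 27, 2025): 58 out of 365
Tax = €80000 × 4.2% × 58/365 = €533.9178

€533.92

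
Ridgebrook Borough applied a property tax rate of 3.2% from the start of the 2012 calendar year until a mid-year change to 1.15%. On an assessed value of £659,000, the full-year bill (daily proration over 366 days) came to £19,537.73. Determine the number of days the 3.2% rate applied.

324 days

Let d = days at the first rate; then 366 − d days at the second rate.
£659,000 × [3.2%·d + 1.15%·(366−d)] / 366 = £19,537.73
Solving gives d = 324, so the new rate took effect on 20 November 2012.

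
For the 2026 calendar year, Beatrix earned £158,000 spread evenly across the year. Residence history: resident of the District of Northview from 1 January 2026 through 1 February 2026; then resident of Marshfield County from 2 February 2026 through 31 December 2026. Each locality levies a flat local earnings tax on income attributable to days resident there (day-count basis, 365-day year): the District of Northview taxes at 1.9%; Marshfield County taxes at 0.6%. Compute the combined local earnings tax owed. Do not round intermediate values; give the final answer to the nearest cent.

The District of Northview, 1 January – 1 February 2026: 32 days → £158,000 × 1.9% × 32/365 = £263.1890
Marshfield County, 2 February – 31 December 2026: 333 days → £158,000 × 0.6% × 333/365 = £864.8877
Total = £1,128.0767

£1,128.08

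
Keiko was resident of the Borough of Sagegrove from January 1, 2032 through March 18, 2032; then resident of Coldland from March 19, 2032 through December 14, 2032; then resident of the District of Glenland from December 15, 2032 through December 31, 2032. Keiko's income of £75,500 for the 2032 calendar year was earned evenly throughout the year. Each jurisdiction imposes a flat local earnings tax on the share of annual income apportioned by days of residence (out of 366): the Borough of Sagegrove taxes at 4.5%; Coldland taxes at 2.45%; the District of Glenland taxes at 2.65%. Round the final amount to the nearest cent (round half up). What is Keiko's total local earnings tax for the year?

£2,186.61

The Borough of Sagegrove, January 1 – March 18, 2032: 78 days → £75,500 × 4.5% × 78/366 = £724.0574
Coldland, March 19 – December 14, 2032: 271 days → £75,500 × 2.45% × 271/366 = £1,369.6236
The District of Glenland, December 15 – December 31, 2032: 17 days → £75,500 × 2.65% × 17/366 = £92.9310
Total = £2,186.6120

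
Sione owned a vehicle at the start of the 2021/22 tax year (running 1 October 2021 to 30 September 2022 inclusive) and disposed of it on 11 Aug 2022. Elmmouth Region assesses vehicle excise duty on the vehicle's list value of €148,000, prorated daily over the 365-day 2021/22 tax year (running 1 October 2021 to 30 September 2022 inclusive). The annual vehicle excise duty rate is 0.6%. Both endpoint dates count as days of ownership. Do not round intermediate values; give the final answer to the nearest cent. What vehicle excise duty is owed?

Days held (1 Oct 2021 – 11 Aug 2022): 315 out of 365
Tax = €148,000 × 0.6% × 315/365 = €766.3562

€766.36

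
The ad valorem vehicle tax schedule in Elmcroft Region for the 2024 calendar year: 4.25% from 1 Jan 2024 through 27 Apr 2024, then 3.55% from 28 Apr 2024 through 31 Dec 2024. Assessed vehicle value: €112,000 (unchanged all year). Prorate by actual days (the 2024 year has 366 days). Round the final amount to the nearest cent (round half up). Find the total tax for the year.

1 Jan – 27 Apr 2024: 118 days at 4.25% → €112,000 × 4.25% × 118/366 = €1,534.6448
28 Apr – 31 Dec 2024: 248 days at 3.55% → €112,000 × 3.55% × 248/366 = €2,694.1202
Total = €4,228.7650

€4,228.77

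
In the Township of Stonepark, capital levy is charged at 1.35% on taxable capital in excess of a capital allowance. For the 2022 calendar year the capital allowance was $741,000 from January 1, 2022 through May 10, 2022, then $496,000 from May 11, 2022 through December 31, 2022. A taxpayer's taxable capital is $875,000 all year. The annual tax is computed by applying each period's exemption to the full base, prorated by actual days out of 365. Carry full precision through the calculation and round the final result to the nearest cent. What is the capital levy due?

January 1 – May 10, 2022: 130 days, exemption $741,000 → ($875,000 − $741,000) × 1.35% × 130/365 = $644.3014
May 11 – December 31, 2022: 235 days, exemption $496,000 → ($875,000 − $496,000) × 1.35% × 235/365 = $3,294.1849
Total = $3,938.4863

$3,938.49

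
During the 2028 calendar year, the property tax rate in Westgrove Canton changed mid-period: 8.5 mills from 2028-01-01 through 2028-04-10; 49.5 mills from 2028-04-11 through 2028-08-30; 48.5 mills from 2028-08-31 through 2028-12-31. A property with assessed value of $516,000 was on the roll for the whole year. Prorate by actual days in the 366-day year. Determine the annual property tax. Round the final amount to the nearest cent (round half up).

$19,530.46

2028-01-01 to 2028-04-10: 101 days at 8.5 mills → $516,000 × 0.85% × 101/366 = $1,210.3443
2028-04-11 to 2028-08-30: 142 days at 49.5 mills → $516,000 × 4.95% × 142/366 = $9,909.7377
2028-08-31 to 2028-12-31: 123 days at 48.5 mills → $516,000 × 4.85% × 123/366 = $8,410.3770
Total = $19,530.4590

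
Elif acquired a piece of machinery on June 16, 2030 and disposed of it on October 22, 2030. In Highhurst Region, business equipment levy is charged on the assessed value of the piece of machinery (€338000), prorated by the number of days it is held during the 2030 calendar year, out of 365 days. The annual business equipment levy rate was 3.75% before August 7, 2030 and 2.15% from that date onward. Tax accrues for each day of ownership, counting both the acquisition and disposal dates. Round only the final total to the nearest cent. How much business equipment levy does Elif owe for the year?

June 16 – August 6, 2030: 52 days at 3.75% → €338000 × 3.75% × 52/365 = €1805.7534
August 7 – October 22, 2030: 77 days at 2.15% → €338000 × 2.15% × 77/365 = €1533.0384
Total = €3338.7918

€3338.79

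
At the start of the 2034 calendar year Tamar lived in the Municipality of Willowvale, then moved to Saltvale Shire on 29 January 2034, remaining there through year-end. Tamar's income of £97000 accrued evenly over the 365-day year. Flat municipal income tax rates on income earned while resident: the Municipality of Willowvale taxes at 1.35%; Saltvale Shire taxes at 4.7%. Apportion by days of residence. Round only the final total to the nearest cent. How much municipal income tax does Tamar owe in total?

The Municipality of Willowvale, 1 January – 28 January 2034: 28 days → £97000 × 1.35% × 28/365 = £100.4548
Saltvale Shire, 29 January – 31 December 2034: 337 days → £97000 × 4.7% × 337/365 = £4209.2685
Total = £4309.7233

£4309.72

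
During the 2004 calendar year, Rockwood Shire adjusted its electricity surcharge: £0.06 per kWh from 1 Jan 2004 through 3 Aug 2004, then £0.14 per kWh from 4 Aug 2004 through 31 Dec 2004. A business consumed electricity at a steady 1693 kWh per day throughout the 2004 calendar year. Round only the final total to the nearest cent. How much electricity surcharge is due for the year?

£57,494.28

1 Jan – 3 Aug 2004: 216 days × 1693 kWh/day = 365,688 kWh at £0.06/kWh → £21,941.28
4 Aug – 31 Dec 2004: 150 days × 1693 kWh/day = 253,950 kWh at £0.14/kWh → £35,553.00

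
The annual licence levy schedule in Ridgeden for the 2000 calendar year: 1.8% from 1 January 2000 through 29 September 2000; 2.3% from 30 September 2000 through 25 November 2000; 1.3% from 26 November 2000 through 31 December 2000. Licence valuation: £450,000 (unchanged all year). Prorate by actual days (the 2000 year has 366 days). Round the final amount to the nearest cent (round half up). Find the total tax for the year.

1 January – 29 September 2000: 273 days at 1.8% → £450,000 × 1.8% × 273/366 = £6,041.8033
30 September – 25 November 2000: 57 days at 2.3% → £450,000 × 2.3% × 57/366 = £1,611.8852
26 November – 31 December 2000: 36 days at 1.3% → £450,000 × 1.3% × 36/366 = £575.4098
Total = £8,229.0984

£8,229.10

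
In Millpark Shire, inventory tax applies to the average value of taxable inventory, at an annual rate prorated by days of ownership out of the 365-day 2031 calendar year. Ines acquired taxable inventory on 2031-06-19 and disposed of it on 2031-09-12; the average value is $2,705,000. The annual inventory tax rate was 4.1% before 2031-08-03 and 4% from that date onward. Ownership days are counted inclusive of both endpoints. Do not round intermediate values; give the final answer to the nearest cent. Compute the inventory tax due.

2031-06-19 to 2031-08-02: 45 days at 4.1% → $2,705,000 × 4.1% × 45/365 = $13,673.2192
2031-08-03 to 2031-09-12: 41 days at 4% → $2,705,000 × 4% × 41/365 = $12,153.9726
Total = $25,827.1918

$25,827.19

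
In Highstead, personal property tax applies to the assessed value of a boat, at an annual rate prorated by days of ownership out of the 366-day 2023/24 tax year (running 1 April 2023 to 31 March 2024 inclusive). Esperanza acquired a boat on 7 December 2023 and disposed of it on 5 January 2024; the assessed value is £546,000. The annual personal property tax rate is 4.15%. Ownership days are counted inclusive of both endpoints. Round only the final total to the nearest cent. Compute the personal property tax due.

Days held (7 December 2023 – 5 January 2024): 30 out of 366
Tax = £546,000 × 4.15% × 30/366 = £1,857.2951

£1,857.30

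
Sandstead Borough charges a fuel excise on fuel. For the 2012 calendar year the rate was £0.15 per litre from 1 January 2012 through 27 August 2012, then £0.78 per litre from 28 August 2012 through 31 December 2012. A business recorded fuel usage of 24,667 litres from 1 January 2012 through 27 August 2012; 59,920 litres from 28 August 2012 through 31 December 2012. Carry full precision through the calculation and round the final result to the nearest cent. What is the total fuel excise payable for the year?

1 January – 27 August 2012: 24,667 litres at £0.15/litre → £3,700.05
28 August – 31 December 2012: 59,920 litres at £0.78/litre → £46,737.60

£50,437.65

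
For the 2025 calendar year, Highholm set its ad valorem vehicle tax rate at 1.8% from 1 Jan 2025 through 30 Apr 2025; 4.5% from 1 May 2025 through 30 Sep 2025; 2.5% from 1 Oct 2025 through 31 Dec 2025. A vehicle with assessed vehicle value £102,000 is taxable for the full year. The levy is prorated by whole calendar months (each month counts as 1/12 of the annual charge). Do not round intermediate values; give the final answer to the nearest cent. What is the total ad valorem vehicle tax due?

1 Jan – 30 Apr 2025: 4 months at 1.8% → £102,000 × 1.8% × 4/12 = £612.0000
1 May – 30 Sep 2025: 5 months at 4.5% → £102,000 × 4.5% × 5/12 = £1,912.5000
1 Oct – 31 Dec 2025: 3 months at 2.5% → £102,000 × 2.5% × 3/12 = £637.5000
Total = £3,162.0000

£3,162.00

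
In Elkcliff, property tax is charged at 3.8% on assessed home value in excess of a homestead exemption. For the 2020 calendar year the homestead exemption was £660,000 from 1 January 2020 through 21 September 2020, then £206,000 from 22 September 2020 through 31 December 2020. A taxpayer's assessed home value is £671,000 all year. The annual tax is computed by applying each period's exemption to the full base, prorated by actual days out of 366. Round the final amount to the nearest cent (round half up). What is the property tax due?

1 January – 21 September 2020: 265 days, exemption £660,000 → (£671,000 − £660,000) × 3.8% × 265/366 = £302.6503
22 September – 31 December 2020: 101 days, exemption £206,000 → (£671,000 − £206,000) × 3.8% × 101/366 = £4,876.1475
Total = £5,178.7978

£5,178.80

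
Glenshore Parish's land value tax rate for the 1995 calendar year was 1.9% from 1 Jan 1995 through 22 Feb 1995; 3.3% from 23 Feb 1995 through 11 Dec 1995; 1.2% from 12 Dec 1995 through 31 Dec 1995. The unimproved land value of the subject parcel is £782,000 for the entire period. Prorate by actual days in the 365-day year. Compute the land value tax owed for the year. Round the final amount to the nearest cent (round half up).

£23,316.45

1 Jan – 22 Feb 1995: 53 days at 1.9% → £782,000 × 1.9% × 53/365 = £2,157.4630
23 Feb – 11 Dec 1995: 292 days at 3.3% → £782,000 × 3.3% × 292/365 = £20,644.8000
12 Dec – 31 Dec 1995: 20 days at 1.2% → £782,000 × 1.2% × 20/365 = £514.1918
Total = £23,316.4548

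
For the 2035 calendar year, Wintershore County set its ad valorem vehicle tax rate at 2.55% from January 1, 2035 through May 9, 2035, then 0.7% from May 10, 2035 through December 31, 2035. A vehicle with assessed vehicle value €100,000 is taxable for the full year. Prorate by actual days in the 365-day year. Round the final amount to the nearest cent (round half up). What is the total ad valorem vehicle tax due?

€1,353.84

January 1 – May 9, 2035: 129 days at 2.55% → €100,000 × 2.55% × 129/365 = €901.2329
May 10 – December 31, 2035: 236 days at 0.7% → €100,000 × 0.7% × 236/365 = €452.6027
Total = €1,353.8356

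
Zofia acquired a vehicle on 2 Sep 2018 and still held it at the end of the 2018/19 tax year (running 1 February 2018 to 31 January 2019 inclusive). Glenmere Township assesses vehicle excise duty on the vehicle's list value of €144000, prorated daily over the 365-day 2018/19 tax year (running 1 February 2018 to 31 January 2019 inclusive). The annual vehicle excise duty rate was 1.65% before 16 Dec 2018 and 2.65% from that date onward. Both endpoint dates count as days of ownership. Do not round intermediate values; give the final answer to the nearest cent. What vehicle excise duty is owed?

2 Sep – 15 Dec 2018: 105 days at 1.65% → €144000 × 1.65% × 105/365 = €683.5068
16 Dec 2018 – 31 Jan 2019: 47 days at 2.65% → €144000 × 2.65% × 47/365 = €491.3753
Total = €1174.8822

€1174.88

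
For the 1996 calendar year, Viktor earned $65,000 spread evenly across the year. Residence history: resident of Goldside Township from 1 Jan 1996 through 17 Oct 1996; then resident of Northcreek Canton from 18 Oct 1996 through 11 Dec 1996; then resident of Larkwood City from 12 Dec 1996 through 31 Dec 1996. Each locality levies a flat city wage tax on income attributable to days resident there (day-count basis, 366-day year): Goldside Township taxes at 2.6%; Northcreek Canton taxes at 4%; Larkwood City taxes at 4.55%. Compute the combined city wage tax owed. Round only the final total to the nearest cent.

Goldside Township, 1 Jan – 17 Oct 1996: 291 days → $65,000 × 2.6% × 291/366 = $1,343.6885
Northcreek Canton, 18 Oct – 11 Dec 1996: 55 days → $65,000 × 4% × 55/366 = $390.7104
Larkwood City, 12 Dec – 31 Dec 1996: 20 days → $65,000 × 4.55% × 20/366 = $161.6120
Total = $1,896.0109

$1,896.01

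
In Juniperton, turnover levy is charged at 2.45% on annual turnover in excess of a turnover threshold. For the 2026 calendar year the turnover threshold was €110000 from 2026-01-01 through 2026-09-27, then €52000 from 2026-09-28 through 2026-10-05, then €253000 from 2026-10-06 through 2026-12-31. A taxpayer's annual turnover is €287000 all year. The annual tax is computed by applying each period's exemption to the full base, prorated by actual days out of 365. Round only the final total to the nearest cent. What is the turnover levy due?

€3532.56

2026-01-01 to 2026-09-27: 270 days, exemption €110000 → (€287000 − €110000) × 2.45% × 270/365 = €3207.8219
2026-09-28 to 2026-10-05: 8 days, exemption €52000 → (€287000 − €52000) × 2.45% × 8/365 = €126.1918
2026-10-06 to 2026-12-31: 87 days, exemption €253000 → (€287000 − €253000) × 2.45% × 87/365 = €198.5507
Total = €3532.5644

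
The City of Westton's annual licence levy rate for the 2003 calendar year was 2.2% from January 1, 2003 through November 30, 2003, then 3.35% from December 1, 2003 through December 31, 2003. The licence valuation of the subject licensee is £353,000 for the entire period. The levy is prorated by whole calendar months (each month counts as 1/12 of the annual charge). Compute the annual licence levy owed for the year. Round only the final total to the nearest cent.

January 1 – November 30, 2003: 11 months at 2.2% → £353,000 × 2.2% × 11/12 = £7,118.8333
December 1 – December 31, 2003: 1 month at 3.35% → £353,000 × 3.35% × 1/12 = £985.4583
Total = £8,104.2917

£8,104.29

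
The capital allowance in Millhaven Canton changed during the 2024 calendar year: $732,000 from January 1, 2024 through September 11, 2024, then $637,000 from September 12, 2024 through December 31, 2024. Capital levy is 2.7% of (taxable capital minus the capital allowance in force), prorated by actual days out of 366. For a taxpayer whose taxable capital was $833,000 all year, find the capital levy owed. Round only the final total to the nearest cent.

January 1 – September 11, 2024: 255 days, exemption $732,000 → ($833,000 − $732,000) × 2.7% × 255/366 = $1,899.9590
September 12 – December 31, 2024: 111 days, exemption $637,000 → ($833,000 − $637,000) × 2.7% × 111/366 = $1,604.9508
Total = $3,504.9098

$3,504.91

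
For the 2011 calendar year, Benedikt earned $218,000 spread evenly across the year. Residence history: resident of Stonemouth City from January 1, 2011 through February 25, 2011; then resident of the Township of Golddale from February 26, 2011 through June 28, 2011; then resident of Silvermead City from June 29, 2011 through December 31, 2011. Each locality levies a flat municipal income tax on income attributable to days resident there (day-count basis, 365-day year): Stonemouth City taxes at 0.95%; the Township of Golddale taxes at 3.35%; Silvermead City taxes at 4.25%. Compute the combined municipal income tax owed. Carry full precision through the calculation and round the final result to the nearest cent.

$7,500.10

Stonemouth City, January 1 – February 25, 2011: 56 days → $218,000 × 0.95% × 56/365 = $317.7425
The Township of Golddale, February 26 – June 28, 2011: 123 days → $218,000 × 3.35% × 123/365 = $2,461.0110
Silvermead City, June 29 – December 31, 2011: 186 days → $218,000 × 4.25% × 186/365 = $4,721.3425
Total = $7,500.0959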